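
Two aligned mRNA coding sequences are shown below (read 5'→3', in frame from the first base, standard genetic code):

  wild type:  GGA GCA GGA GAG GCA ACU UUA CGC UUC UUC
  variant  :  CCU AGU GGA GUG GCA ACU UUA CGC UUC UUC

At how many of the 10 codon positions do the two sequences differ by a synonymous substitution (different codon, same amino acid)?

Codon 1: GGA Gly / CCU Pro — nonsynonymous.
Codon 2: GCA Ala / AGU Ser — nonsynonymous.
Codon 3: GGA Gly / GGA Gly — identical.
Codon 4: GAG Glu / GUG Val — nonsynonymous.
Codon 5: GCA Ala / GCA Ala — identical.
Codon 6: ACU Thr / ACU Thr — identical.
Codon 7: UUA Leu / UUA Leu — identical.
Codon 8: CGC Arg / CGC Arg — identical.
Codon 9: UUC Phe / UUC Phe — identical.
Codon 10: UUC Phe / UUC Phe — identical.
Synonymous differences: 0.

0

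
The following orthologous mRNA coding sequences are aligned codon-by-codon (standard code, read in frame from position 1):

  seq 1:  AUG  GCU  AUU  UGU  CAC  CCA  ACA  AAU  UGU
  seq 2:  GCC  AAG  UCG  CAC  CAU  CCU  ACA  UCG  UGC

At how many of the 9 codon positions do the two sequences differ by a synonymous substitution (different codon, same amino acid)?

3

Codon 1: AUG Met / GCC Ala — nonsynonymous.
Codon 2: GCU Ala / AAG Lys — nonsynonymous.
Codon 3: AUU Ile / UCG Ser — nonsynonymous.
Codon 4: UGU Cys / CAC His — nonsynonymous.
Codon 5: CAC His / CAU His — synonymous.
Codon 6: CCA Pro / CCU Pro — synonymous.
Codon 7: ACA Thr / ACA Thr — identical.
Codon 8: AAU Asn / UCG Ser — nonsynonymous.
Codon 9: UGU Cys / UGC Cys — synonymous.
Synonymous differences: 3.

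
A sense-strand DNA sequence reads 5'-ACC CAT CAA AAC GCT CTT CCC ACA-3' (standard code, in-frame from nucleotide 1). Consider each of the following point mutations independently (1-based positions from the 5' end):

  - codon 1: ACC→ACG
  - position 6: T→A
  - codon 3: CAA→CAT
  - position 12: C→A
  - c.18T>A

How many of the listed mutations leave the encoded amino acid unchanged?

Codon 1: ACC (Thr) → ACG (Thr) — synonymous.
Codon 2: CAT (His) → CAA (Gln) — missense.
Codon 3: CAA (Gln) → CAT (His) — missense.
Codon 4: AAC (Asn) → AAA (Lys) — missense.
Codon 6: CTT (Leu) → CTA (Leu) — synonymous.
Synonymous: 2 of 5.

2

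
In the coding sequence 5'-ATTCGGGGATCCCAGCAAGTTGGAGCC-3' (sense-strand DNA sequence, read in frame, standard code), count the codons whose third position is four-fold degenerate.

6

Codon 1 ATT (Ile): third position 3-fold.
Codon 2 CGG (Arg): third position 4-fold.
Codon 3 GGA (Gly): third position 4-fold.
Codon 4 TCC (Ser): third position 4-fold.
Codon 5 CAG (Gln): third position 2-fold.
Codon 6 CAA (Gln): third position 2-fold.
Codon 7 GTT (Val): third position 4-fold.
Codon 8 GGA (Gly): third position 4-fold.
Codon 9 GCC (Ala): third position 4-fold.
Four-fold degenerate third positions: 6.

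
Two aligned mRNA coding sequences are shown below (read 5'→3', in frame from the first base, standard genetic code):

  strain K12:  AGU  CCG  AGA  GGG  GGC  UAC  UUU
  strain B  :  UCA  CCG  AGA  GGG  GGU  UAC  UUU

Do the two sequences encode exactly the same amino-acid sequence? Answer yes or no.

yes

Codon 1: AGU Ser / UCA Ser — synonymous.
Codon 2: CCG Pro / CCG Pro — identical.
Codon 3: AGA Arg / AGA Arg — identical.
Codon 4: GGG Gly / GGG Gly — identical.
Codon 5: GGC Gly / GGU Gly — synonymous.
Codon 6: UAC Tyr / UAC Tyr — identical.
Codon 7: UUU Phe / UUU Phe — identical.
Nonsynonymous differences: 0 → same protein.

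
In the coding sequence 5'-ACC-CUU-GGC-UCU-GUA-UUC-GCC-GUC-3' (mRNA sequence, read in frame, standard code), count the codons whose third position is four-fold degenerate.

Codon 1 ACC (Thr): third position 4-fold.
Codon 2 CUU (Leu): third position 4-fold.
Codon 3 GGC (Gly): third position 4-fold.
Codon 4 UCU (Ser): third position 4-fold.
Codon 5 GUA (Val): third position 4-fold.
Codon 6 UUC (Phe): third position 2-fold.
Codon 7 GCC (Ala): third position 4-fold.
Codon 8 GUC (Val): third position 4-fold.
Four-fold degenerate third positions: 7.

7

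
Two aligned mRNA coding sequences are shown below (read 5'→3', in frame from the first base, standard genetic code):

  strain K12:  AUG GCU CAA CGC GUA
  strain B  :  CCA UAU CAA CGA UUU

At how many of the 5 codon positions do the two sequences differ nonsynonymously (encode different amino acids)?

Codon 1: AUG Met / CCA Pro — nonsynonymous.
Codon 2: GCU Ala / UAU Tyr — nonsynonymous.
Codon 3: CAA Gln / CAA Gln — identical.
Codon 4: CGC Arg / CGA Arg — synonymous.
Codon 5: GUA Val / UUU Phe — nonsynonymous.
Nonsynonymous differences: 3.

3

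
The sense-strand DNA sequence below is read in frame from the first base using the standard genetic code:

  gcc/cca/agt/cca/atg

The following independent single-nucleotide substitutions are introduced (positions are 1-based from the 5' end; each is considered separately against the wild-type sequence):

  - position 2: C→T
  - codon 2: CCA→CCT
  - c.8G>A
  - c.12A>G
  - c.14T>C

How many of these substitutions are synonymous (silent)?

2

Codon 1: GCC (Ala) → GTC (Val) — missense.
Codon 2: CCA (Pro) → CCT (Pro) — synonymous.
Codon 3: AGT (Ser) → AAT (Asn) — missense.
Codon 4: CCA (Pro) → CCG (Pro) — synonymous.
Codon 5: ATG (Met) → ACG (Thr) — missense.
Synonymous: 2 of 5.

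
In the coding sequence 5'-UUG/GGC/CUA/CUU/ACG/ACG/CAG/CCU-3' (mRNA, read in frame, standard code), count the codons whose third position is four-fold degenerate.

6

Codon 1 UUG (Leu): third position 2-fold.
Codon 2 GGC (Gly): third position 4-fold.
Codon 3 CUA (Leu): third position 4-fold.
Codon 4 CUU (Leu): third position 4-fold.
Codon 5 ACG (Thr): third position 4-fold.
Codon 6 ACG (Thr): third position 4-fold.
Codon 7 CAG (Gln): third position 2-fold.
Codon 8 CCU (Pro): third position 4-fold.
Four-fold degenerate third positions: 6.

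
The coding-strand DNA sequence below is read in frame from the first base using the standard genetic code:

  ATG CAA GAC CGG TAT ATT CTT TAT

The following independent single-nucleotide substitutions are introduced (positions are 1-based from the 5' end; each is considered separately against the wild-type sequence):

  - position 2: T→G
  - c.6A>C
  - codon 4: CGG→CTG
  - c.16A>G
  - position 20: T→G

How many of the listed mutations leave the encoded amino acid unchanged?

Codon 1: ATG (Met) → AGG (Arg) — missense.
Codon 2: CAA (Gln) → CAC (His) — missense.
Codon 4: CGG (Arg) → CTG (Leu) — missense.
Codon 6: ATT (Ile) → GTT (Val) — missense.
Codon 7: CTT (Leu) → CGT (Arg) — missense.
Synonymous: 0 of 5.

0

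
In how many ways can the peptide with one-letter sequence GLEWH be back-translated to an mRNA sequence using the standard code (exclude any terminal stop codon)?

96

Gly: 4 codons.
Leu: 6 codons.
Glu: 2 codons.
Trp: 1 codon.
His: 2 codons.
4 × 6 × 2 × 1 × 2 = 96.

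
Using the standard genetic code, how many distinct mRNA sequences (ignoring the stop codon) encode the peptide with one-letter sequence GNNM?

16

Gly: 4 codons.
Asn: 2 codons.
Asn: 2 codons.
Met: 1 codon.
4 × 2 × 2 × 1 = 16.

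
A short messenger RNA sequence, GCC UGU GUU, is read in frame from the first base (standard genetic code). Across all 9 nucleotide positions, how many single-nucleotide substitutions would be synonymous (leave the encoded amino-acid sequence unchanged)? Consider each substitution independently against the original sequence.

Codon 1 (GCC, Ala): 3 synonymous substitutions.
Codon 2 (UGU, Cys): 1 synonymous substitution.
Codon 3 (GUU, Val): 3 synonymous substitutions.
Total: 3 + 1 + 3 = 7.

7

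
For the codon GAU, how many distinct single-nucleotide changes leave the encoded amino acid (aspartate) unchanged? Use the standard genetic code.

1

Position 1: none → 0 synonymous.
Position 2: none → 0 synonymous.
Position 3: GAC → 1 synonymous.
Total: 0 + 0 + 1 = 1.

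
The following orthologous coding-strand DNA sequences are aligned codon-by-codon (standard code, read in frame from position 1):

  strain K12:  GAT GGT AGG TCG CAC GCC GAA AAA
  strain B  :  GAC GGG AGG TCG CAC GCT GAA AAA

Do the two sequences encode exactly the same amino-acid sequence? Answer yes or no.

Codon 1: GAT Asp / GAC Asp — synonymous.
Codon 2: GGT Gly / GGG Gly — synonymous.
Codon 3: AGG Arg / AGG Arg — identical.
Codon 4: TCG Ser / TCG Ser — identical.
Codon 5: CAC His / CAC His — identical.
Codon 6: GCC Ala / GCT Ala — synonymous.
Codon 7: GAA Glu / GAA Glu — identical.
Codon 8: AAA Lys / AAA Lys — identical.
Nonsynonymous differences: 0 → same protein.

yes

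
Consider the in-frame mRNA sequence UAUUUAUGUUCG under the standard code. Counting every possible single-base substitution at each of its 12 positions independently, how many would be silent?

7

Codon 1 (UAU, Tyr): 1 synonymous substitution.
Codon 2 (UUA, Leu): 2 synonymous substitutions.
Codon 3 (UGU, Cys): 1 synonymous substitution.
Codon 4 (UCG, Ser): 3 synonymous substitutions.
Total: 1 + 2 + 1 + 3 = 7.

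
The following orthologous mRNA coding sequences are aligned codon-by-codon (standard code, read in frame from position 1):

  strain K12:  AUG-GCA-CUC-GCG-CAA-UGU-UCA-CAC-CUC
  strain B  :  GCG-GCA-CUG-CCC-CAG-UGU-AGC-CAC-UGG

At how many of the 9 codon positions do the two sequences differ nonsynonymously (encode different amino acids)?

Codon 1: AUG Met / GCG Ala — nonsynonymous.
Codon 2: GCA Ala / GCA Ala — identical.
Codon 3: CUC Leu / CUG Leu — synonymous.
Codon 4: GCG Ala / CCC Pro — nonsynonymous.
Codon 5: CAA Gln / CAG Gln — synonymous.
Codon 6: UGU Cys / UGU Cys — identical.
Codon 7: UCA Ser / AGC Ser — synonymous.
Codon 8: CAC His / CAC His — identical.
Codon 9: CUC Leu / UGG Trp — nonsynonymous.
Nonsynonymous differences: 3.

3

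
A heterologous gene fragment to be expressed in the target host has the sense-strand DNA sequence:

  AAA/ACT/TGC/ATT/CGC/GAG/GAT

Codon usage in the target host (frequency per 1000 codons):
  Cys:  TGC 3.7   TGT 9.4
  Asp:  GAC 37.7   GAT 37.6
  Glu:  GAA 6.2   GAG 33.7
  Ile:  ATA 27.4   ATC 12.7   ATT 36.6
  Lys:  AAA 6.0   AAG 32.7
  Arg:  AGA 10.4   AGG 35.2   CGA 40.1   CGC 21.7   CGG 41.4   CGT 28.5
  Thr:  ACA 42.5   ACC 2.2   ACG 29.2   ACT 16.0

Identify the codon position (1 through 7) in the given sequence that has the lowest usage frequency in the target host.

Codon 1 AAA (Lys): 6.0 per 1000.
Codon 2 ACT (Thr): 16.0 per 1000.
Codon 3 TGC (Cys): 3.7 per 1000.
Codon 4 ATT (Ile): 36.6 per 1000.
Codon 5 CGC (Arg): 21.7 per 1000.
Codon 6 GAG (Glu): 33.7 per 1000.
Codon 7 GAT (Asp): 37.6 per 1000.
Lowest frequency is 3.7 at codon 3.

3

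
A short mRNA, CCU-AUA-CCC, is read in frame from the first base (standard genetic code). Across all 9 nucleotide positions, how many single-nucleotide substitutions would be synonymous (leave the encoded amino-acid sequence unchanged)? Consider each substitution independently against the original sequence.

Codon 1 (CCU, Pro): 3 synonymous substitutions.
Codon 2 (AUA, Ile): 2 synonymous substitutions.
Codon 3 (CCC, Pro): 3 synonymous substitutions.
Total: 3 + 2 + 3 = 8.

8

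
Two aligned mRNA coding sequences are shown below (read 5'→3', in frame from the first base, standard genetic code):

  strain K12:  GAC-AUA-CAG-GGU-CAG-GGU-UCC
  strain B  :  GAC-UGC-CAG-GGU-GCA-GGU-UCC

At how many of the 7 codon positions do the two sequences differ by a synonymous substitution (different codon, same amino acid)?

0

Codon 1: GAC Asp / GAC Asp — identical.
Codon 2: AUA Ile / UGC Cys — nonsynonymous.
Codon 3: CAG Gln / CAG Gln — identical.
Codon 4: GGU Gly / GGU Gly — identical.
Codon 5: CAG Gln / GCA Ala — nonsynonymous.
Codon 6: GGU Gly / GGU Gly — identical.
Codon 7: UCC Ser / UCC Ser — identical.
Synonymous differences: 0.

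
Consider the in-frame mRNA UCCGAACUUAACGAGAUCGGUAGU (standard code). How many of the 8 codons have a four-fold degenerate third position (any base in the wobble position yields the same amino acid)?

Codon 1 UCC (Ser): third position 4-fold.
Codon 2 GAA (Glu): third position 2-fold.
Codon 3 CUU (Leu): third position 4-fold.
Codon 4 AAC (Asn): third position 2-fold.
Codon 5 GAG (Glu): third position 2-fold.
Codon 6 AUC (Ile): third position 3-fold.
Codon 7 GGU (Gly): third position 4-fold.
Codon 8 AGU (Ser): third position 2-fold.
Four-fold degenerate third positions: 3.

3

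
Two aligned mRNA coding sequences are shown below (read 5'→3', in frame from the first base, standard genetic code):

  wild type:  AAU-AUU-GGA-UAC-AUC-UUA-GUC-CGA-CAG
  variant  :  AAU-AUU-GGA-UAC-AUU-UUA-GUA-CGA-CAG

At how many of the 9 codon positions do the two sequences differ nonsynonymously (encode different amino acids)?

Codon 1: AAU Asn / AAU Asn — identical.
Codon 2: AUU Ile / AUU Ile — identical.
Codon 3: GGA Gly / GGA Gly — identical.
Codon 4: UAC Tyr / UAC Tyr — identical.
Codon 5: AUC Ile / AUU Ile — synonymous.
Codon 6: UUA Leu / UUA Leu — identical.
Codon 7: GUC Val / GUA Val — synonymous.
Codon 8: CGA Arg / CGA Arg — identical.
Codon 9: CAG Gln / CAG Gln — identical.
Nonsynonymous differences: 0.

0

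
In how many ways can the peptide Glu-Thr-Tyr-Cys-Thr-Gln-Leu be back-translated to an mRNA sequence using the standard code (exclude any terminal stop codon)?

Glu: 2 codons.
Thr: 4 codons.
Tyr: 2 codons.
Cys: 2 codons.
Thr: 4 codons.
Gln: 2 codons.
Leu: 6 codons.
2 × 4 × 2 × 2 × 4 × 2 × 6 = 1536.

1536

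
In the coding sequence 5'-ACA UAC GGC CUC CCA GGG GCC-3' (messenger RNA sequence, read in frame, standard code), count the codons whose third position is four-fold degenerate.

Codon 1 ACA (Thr): third position 4-fold.
Codon 2 UAC (Tyr): third position 2-fold.
Codon 3 GGC (Gly): third position 4-fold.
Codon 4 CUC (Leu): third position 4-fold.
Codon 5 CCA (Pro): third position 4-fold.
Codon 6 GGG (Gly): third position 4-fold.
Codon 7 GCC (Ala): third position 4-fold.
Four-fold degenerate third positions: 6.

6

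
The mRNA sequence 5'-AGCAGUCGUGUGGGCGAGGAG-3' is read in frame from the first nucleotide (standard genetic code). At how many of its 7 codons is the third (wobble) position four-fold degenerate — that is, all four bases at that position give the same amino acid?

Codon 1 AGC (Ser): third position 2-fold.
Codon 2 AGU (Ser): third position 2-fold.
Codon 3 CGU (Arg): third position 4-fold.
Codon 4 GUG (Val): third position 4-fold.
Codon 5 GGC (Gly): third position 4-fold.
Codon 6 GAG (Glu): third position 2-fold.
Codon 7 GAG (Glu): third position 2-fold.
Four-fold degenerate third positions: 3.

3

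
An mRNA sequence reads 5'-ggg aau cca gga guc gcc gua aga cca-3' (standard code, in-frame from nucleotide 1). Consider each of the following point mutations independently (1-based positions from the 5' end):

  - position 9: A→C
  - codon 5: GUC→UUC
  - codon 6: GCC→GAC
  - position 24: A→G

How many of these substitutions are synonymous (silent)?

2

Codon 3: CCA (Pro) → CCC (Pro) — synonymous.
Codon 5: GUC (Val) → UUC (Phe) — missense.
Codon 6: GCC (Ala) → GAC (Asp) — missense.
Codon 8: AGA (Arg) → AGG (Arg) — synonymous.
Synonymous: 2 of 4.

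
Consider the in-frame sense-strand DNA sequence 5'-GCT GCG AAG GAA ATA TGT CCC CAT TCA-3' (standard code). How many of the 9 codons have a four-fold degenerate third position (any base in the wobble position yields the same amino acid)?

Codon 1 GCT (Ala): third position 4-fold.
Codon 2 GCG (Ala): third position 4-fold.
Codon 3 AAG (Lys): third position 2-fold.
Codon 4 GAA (Glu): third position 2-fold.
Codon 5 ATA (Ile): third position 3-fold.
Codon 6 TGT (Cys): third position 2-fold.
Codon 7 CCC (Pro): third position 4-fold.
Codon 8 CAT (His): third position 2-fold.
Codon 9 TCA (Ser): third position 4-fold.
Four-fold degenerate third positions: 4.

4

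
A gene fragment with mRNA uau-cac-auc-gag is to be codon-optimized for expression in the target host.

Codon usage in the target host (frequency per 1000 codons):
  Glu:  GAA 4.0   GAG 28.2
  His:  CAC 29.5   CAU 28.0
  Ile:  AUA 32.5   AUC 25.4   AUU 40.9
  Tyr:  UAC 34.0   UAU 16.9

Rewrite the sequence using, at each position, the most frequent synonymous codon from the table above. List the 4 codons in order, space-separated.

Codon 1 (Tyr): best is UAC at 34.0.
Codon 2 (His): best is CAC at 29.5.
Codon 3 (Ile): best is AUU at 40.9.
Codon 4 (Glu): best is GAG at 28.2.

UAC CAC AUU GAG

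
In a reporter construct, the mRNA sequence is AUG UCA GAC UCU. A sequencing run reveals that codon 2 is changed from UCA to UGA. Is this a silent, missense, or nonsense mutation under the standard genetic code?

Position 5 falls in codon 2: UCA → Ser.
After the substitution the codon is UGA → Stop.
The new codon is a stop codon, so this is a nonsense mutation.

nonsense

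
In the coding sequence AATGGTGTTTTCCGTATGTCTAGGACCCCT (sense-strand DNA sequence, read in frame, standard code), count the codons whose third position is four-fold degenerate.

6

Codon 1 AAT (Asn): third position 2-fold.
Codon 2 GGT (Gly): third position 4-fold.
Codon 3 GTT (Val): third position 4-fold.
Codon 4 TTC (Phe): third position 2-fold.
Codon 5 CGT (Arg): third position 4-fold.
Codon 6 ATG (Met): third position 1-fold.
Codon 7 TCT (Ser): third position 4-fold.
Codon 8 AGG (Arg): third position 2-fold.
Codon 9 ACC (Thr): third position 4-fold.
Codon 10 CCT (Pro): third position 4-fold.
Four-fold degenerate third positions: 6.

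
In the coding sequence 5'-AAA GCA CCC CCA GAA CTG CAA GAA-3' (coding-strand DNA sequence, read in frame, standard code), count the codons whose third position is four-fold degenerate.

Codon 1 AAA (Lys): third position 2-fold.
Codon 2 GCA (Ala): third position 4-fold.
Codon 3 CCC (Pro): third position 4-fold.
Codon 4 CCA (Pro): third position 4-fold.
Codon 5 GAA (Glu): third position 2-fold.
Codon 6 CTG (Leu): third position 4-fold.
Codon 7 CAA (Gln): third position 2-fold.
Codon 8 GAA (Glu): third position 2-fold.
Four-fold degenerate third positions: 4.

4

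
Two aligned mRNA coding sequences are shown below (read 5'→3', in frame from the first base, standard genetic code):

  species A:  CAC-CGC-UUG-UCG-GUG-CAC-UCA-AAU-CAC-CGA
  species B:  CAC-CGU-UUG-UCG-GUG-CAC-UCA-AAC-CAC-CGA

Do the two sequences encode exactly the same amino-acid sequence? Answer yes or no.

Codon 1: CAC His / CAC His — identical.
Codon 2: CGC Arg / CGU Arg — synonymous.
Codon 3: UUG Leu / UUG Leu — identical.
Codon 4: UCG Ser / UCG Ser — identical.
Codon 5: GUG Val / GUG Val — identical.
Codon 6: CAC His / CAC His — identical.
Codon 7: UCA Ser / UCA Ser — identical.
Codon 8: AAU Asn / AAC Asn — synonymous.
Codon 9: CAC His / CAC His — identical.
Codon 10: CGA Arg / CGA Arg — identical.
Nonsynonymous differences: 0 → same protein.

yes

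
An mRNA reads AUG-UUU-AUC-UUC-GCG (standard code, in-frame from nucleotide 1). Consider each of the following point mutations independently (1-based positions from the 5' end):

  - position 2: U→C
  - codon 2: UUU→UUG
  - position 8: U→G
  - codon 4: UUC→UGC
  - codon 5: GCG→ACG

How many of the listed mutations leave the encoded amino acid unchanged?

Codon 1: AUG (Met) → ACG (Thr) — missense.
Codon 2: UUU (Phe) → UUG (Leu) — missense.
Codon 3: AUC (Ile) → AGC (Ser) — missense.
Codon 4: UUC (Phe) → UGC (Cys) — missense.
Codon 5: GCG (Ala) → ACG (Thr) — missense.
Synonymous: 0 of 5.

0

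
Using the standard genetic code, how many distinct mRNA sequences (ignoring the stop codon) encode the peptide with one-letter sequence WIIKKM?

Trp: 1 codon.
Ile: 3 codons.
Ile: 3 codons.
Lys: 2 codons.
Lys: 2 codons.
Met: 1 codon.
1 × 3 × 3 × 2 × 2 × 1 = 36.

36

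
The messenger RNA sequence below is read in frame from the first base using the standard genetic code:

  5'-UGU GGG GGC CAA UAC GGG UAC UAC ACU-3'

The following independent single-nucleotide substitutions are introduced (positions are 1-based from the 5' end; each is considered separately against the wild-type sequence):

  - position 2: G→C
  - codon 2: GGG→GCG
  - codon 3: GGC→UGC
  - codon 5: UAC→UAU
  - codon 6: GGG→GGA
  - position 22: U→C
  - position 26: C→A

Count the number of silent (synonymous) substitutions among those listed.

Codon 1: UGU (Cys) → UCU (Ser) — missense.
Codon 2: GGG (Gly) → GCG (Ala) — missense.
Codon 3: GGC (Gly) → UGC (Cys) — missense.
Codon 5: UAC (Tyr) → UAU (Tyr) — synonymous.
Codon 6: GGG (Gly) → GGA (Gly) — synonymous.
Codon 8: UAC (Tyr) → CAC (His) — missense.
Codon 9: ACU (Thr) → AAU (Asn) — missense.
Synonymous: 2 of 7.

2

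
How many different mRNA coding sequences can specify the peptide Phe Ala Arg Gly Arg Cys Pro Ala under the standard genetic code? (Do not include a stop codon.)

Phe: 2 codons.
Ala: 4 codons.
Arg: 6 codons.
Gly: 4 codons.
Arg: 6 codons.
Cys: 2 codons.
Pro: 4 codons.
Ala: 4 codons.
2 × 4 × 6 × 4 × 6 × 2 × 4 × 4 = 36864.

36864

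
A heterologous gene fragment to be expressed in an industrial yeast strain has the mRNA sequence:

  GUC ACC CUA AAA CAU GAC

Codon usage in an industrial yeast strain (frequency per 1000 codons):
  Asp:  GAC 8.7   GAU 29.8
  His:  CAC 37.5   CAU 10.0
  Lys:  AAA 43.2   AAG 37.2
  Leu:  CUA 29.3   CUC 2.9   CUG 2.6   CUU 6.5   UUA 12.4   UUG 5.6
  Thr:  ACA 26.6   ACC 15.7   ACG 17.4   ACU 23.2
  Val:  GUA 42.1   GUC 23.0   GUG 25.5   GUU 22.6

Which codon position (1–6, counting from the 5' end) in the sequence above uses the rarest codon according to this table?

6

Codon 1 GUC (Val): 23.0 per 1000.
Codon 2 ACC (Thr): 15.7 per 1000.
Codon 3 CUA (Leu): 29.3 per 1000.
Codon 4 AAA (Lys): 43.2 per 1000.
Codon 5 CAU (His): 10.0 per 1000.
Codon 6 GAC (Asp): 8.7 per 1000.
Lowest frequency is 8.7 at codon 6.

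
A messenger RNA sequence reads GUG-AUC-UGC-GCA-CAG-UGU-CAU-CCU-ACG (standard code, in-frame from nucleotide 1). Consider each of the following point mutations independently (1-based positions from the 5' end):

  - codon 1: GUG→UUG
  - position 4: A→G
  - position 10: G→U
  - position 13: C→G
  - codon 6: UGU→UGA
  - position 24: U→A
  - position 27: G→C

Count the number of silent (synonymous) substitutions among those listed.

Codon 1: GUG (Val) → UUG (Leu) — missense.
Codon 2: AUC (Ile) → GUC (Val) — missense.
Codon 4: GCA (Ala) → UCA (Ser) — missense.
Codon 5: CAG (Gln) → GAG (Glu) — missense.
Codon 6: UGU (Cys) → UGA (Stop) — nonsense.
Codon 8: CCU (Pro) → CCA (Pro) — synonymous.
Codon 9: ACG (Thr) → ACC (Thr) — synonymous.
Synonymous: 2 of 7.

2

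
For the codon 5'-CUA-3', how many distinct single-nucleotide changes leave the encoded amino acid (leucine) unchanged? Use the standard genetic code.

4

Position 1: UUA → 1 synonymous.
Position 2: none → 0 synonymous.
Position 3: CUU, CUC, CUG → 3 synonymous.
Total: 1 + 0 + 3 = 4.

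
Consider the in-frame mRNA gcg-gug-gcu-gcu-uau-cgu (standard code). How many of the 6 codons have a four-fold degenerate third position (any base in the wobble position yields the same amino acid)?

5

Codon 1 GCG (Ala): third position 4-fold.
Codon 2 GUG (Val): third position 4-fold.
Codon 3 GCU (Ala): third position 4-fold.
Codon 4 GCU (Ala): third position 4-fold.
Codon 5 UAU (Tyr): third position 2-fold.
Codon 6 CGU (Arg): third position 4-fold.
Four-fold degenerate third positions: 5.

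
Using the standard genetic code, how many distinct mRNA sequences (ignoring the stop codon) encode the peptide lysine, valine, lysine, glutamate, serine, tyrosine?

Lys: 2 codons.
Val: 4 codons.
Lys: 2 codons.
Glu: 2 codons.
Ser: 6 codons.
Tyr: 2 codons.
2 × 4 × 2 × 2 × 6 × 2 = 384.

384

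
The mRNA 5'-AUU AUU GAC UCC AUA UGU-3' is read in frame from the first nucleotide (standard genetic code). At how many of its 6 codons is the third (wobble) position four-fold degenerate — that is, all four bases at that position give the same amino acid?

Codon 1 AUU (Ile): third position 3-fold.
Codon 2 AUU (Ile): third position 3-fold.
Codon 3 GAC (Asp): third position 2-fold.
Codon 4 UCC (Ser): third position 4-fold.
Codon 5 AUA (Ile): third position 3-fold.
Codon 6 UGU (Cys): third position 2-fold.
Four-fold degenerate third positions: 1.

1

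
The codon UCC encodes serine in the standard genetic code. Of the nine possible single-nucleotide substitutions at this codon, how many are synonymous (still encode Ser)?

3

Position 1: none → 0 synonymous.
Position 2: none → 0 synonymous.
Position 3: UCU, UCA, UCG → 3 synonymous.
Total: 0 + 0 + 3 = 3.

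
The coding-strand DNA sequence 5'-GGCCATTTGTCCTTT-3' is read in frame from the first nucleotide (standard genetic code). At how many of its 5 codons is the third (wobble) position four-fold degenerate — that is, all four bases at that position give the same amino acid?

Codon 1 GGC (Gly): third position 4-fold.
Codon 2 CAT (His): third position 2-fold.
Codon 3 TTG (Leu): third position 2-fold.
Codon 4 TCC (Ser): third position 4-fold.
Codon 5 TTT (Phe): third position 2-fold.
Four-fold degenerate third positions: 2.

2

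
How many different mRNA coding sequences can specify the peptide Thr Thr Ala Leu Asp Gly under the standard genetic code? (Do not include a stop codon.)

3072

Thr: 4 codons.
Thr: 4 codons.
Ala: 4 codons.
Leu: 6 codons.
Asp: 2 codons.
Gly: 4 codons.
4 × 4 × 4 × 6 × 2 × 4 = 3072.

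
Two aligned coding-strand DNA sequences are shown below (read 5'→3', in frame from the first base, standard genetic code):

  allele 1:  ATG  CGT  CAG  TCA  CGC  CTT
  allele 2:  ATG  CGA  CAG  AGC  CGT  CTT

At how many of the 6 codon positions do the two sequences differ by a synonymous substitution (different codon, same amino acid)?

3

Codon 1: ATG Met / ATG Met — identical.
Codon 2: CGT Arg / CGA Arg — synonymous.
Codon 3: CAG Gln / CAG Gln — identical.
Codon 4: TCA Ser / AGC Ser — synonymous.
Codon 5: CGC Arg / CGT Arg — synonymous.
Codon 6: CTT Leu / CTT Leu — identical.
Synonymous differences: 3.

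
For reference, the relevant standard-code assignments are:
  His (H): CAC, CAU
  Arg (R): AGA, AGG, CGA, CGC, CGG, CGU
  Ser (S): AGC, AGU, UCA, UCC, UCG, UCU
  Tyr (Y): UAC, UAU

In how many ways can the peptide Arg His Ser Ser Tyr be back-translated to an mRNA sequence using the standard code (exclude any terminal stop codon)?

Arg: 6 codons.
His: 2 codons.
Ser: 6 codons.
Ser: 6 codons.
Tyr: 2 codons.
6 × 2 × 6 × 6 × 2 = 864.

864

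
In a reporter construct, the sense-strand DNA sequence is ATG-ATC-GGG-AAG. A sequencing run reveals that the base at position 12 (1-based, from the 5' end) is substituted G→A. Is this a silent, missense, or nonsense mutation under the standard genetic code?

silent

Position 12 falls in codon 4: AAG → Lys.
After the substitution the codon is AAA → Lys.
Both encode Lys, so the change is synonymous.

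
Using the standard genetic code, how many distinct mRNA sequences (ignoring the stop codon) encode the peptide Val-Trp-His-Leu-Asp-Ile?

288

Val: 4 codons.
Trp: 1 codon.
His: 2 codons.
Leu: 6 codons.
Asp: 2 codons.
Ile: 3 codons.
4 × 1 × 2 × 6 × 2 × 3 = 288.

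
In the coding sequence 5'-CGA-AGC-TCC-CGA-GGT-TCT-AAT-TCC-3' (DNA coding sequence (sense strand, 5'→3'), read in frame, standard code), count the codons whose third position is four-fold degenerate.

Codon 1 CGA (Arg): third position 4-fold.
Codon 2 AGC (Ser): third position 2-fold.
Codon 3 TCC (Ser): third position 4-fold.
Codon 4 CGA (Arg): third position 4-fold.
Codon 5 GGT (Gly): third position 4-fold.
Codon 6 TCT (Ser): third position 4-fold.
Codon 7 AAT (Asn): third position 2-fold.
Codon 8 TCC (Ser): third position 4-fold.
Four-fold degenerate third positions: 6.

6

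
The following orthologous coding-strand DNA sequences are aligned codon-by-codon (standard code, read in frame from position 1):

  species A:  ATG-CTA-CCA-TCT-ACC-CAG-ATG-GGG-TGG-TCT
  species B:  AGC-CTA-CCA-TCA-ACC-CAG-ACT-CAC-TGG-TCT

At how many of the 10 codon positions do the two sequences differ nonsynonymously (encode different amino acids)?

Codon 1: ATG Met / AGC Ser — nonsynonymous.
Codon 2: CTA Leu / CTA Leu — identical.
Codon 3: CCA Pro / CCA Pro — identical.
Codon 4: TCT Ser / TCA Ser — synonymous.
Codon 5: ACC Thr / ACC Thr — identical.
Codon 6: CAG Gln / CAG Gln — identical.
Codon 7: ATG Met / ACT Thr — nonsynonymous.
Codon 8: GGG Gly / CAC His — nonsynonymous.
Codon 9: TGG Trp / TGG Trp — identical.
Codon 10: TCT Ser / TCT Ser — identical.
Nonsynonymous differences: 3.

3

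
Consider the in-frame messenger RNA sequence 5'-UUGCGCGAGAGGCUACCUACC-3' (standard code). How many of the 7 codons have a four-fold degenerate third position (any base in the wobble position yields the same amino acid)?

Codon 1 UUG (Leu): third position 2-fold.
Codon 2 CGC (Arg): third position 4-fold.
Codon 3 GAG (Glu): third position 2-fold.
Codon 4 AGG (Arg): third position 2-fold.
Codon 5 CUA (Leu): third position 4-fold.
Codon 6 CCU (Pro): third position 4-fold.
Codon 7 ACC (Thr): third position 4-fold.
Four-fold degenerate third positions: 4.

4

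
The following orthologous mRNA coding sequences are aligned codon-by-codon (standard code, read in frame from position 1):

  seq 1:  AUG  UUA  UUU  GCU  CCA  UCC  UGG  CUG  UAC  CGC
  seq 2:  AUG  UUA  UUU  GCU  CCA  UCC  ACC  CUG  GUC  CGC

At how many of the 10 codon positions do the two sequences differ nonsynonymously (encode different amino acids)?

Codon 1: AUG Met / AUG Met — identical.
Codon 2: UUA Leu / UUA Leu — identical.
Codon 3: UUU Phe / UUU Phe — identical.
Codon 4: GCU Ala / GCU Ala — identical.
Codon 5: CCA Pro / CCA Pro — identical.
Codon 6: UCC Ser / UCC Ser — identical.
Codon 7: UGG Trp / ACC Thr — nonsynonymous.
Codon 8: CUG Leu / CUG Leu — identical.
Codon 9: UAC Tyr / GUC Val — nonsynonymous.
Codon 10: CGC Arg / CGC Arg — identical.
Nonsynonymous differences: 2.

2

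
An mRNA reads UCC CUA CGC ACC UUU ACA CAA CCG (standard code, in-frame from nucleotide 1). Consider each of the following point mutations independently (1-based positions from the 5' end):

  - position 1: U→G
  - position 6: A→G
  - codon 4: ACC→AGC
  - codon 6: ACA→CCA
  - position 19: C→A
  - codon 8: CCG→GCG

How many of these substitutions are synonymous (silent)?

Codon 1: UCC (Ser) → GCC (Ala) — missense.
Codon 2: CUA (Leu) → CUG (Leu) — synonymous.
Codon 4: ACC (Thr) → AGC (Ser) — missense.
Codon 6: ACA (Thr) → CCA (Pro) — missense.
Codon 7: CAA (Gln) → AAA (Lys) — missense.
Codon 8: CCG (Pro) → GCG (Ala) — missense.
Synonymous: 1 of 6.

1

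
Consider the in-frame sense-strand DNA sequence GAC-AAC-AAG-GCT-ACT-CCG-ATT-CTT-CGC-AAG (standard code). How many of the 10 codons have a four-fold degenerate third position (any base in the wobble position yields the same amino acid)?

5

Codon 1 GAC (Asp): third position 2-fold.
Codon 2 AAC (Asn): third position 2-fold.
Codon 3 AAG (Lys): third position 2-fold.
Codon 4 GCT (Ala): third position 4-fold.
Codon 5 ACT (Thr): third position 4-fold.
Codon 6 CCG (Pro): third position 4-fold.
Codon 7 ATT (Ile): third position 3-fold.
Codon 8 CTT (Leu): third position 4-fold.
Codon 9 CGC (Arg): third position 4-fold.
Codon 10 AAG (Lys): third position 2-fold.
Four-fold degenerate third positions: 5.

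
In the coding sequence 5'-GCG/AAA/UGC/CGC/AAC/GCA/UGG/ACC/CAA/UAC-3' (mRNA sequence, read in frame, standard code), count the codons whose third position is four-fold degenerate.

4

Codon 1 GCG (Ala): third position 4-fold.
Codon 2 AAA (Lys): third position 2-fold.
Codon 3 UGC (Cys): third position 2-fold.
Codon 4 CGC (Arg): third position 4-fold.
Codon 5 AAC (Asn): third position 2-fold.
Codon 6 GCA (Ala): third position 4-fold.
Codon 7 UGG (Trp): third position 1-fold.
Codon 8 ACC (Thr): third position 4-fold.
Codon 9 CAA (Gln): third position 2-fold.
Codon 10 UAC (Tyr): third position 2-fold.
Four-fold degenerate third positions: 4.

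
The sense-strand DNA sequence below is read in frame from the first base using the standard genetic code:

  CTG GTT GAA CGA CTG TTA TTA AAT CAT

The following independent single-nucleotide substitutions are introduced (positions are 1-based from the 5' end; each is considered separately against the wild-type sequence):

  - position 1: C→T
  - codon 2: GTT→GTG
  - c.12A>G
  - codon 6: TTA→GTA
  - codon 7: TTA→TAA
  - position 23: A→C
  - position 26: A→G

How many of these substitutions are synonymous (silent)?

Codon 1: CTG (Leu) → TTG (Leu) — synonymous.
Codon 2: GTT (Val) → GTG (Val) — synonymous.
Codon 4: CGA (Arg) → CGG (Arg) — synonymous.
Codon 6: TTA (Leu) → GTA (Val) — missense.
Codon 7: TTA (Leu) → TAA (Stop) — nonsense.
Codon 8: AAT (Asn) → ACT (Thr) — missense.
Codon 9: CAT (His) → CGT (Arg) — missense.
Synonymous: 3 of 7.

3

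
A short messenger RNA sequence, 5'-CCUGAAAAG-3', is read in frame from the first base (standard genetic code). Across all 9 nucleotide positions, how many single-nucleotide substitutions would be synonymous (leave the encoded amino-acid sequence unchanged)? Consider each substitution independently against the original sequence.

5

Codon 1 (CCU, Pro): 3 synonymous substitutions.
Codon 2 (GAA, Glu): 1 synonymous substitution.
Codon 3 (AAG, Lys): 1 synonymous substitution.
Total: 3 + 1 + 1 = 5.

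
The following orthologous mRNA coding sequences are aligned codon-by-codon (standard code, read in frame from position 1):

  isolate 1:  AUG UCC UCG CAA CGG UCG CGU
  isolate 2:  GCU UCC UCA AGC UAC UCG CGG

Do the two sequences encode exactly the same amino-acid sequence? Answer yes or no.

Codon 1: AUG Met / GCU Ala — nonsynonymous.
Codon 2: UCC Ser / UCC Ser — identical.
Codon 3: UCG Ser / UCA Ser — synonymous.
Codon 4: CAA Gln / AGC Ser — nonsynonymous.
Codon 5: CGG Arg / UAC Tyr — nonsynonymous.
Codon 6: UCG Ser / UCG Ser — identical.
Codon 7: CGU Arg / CGG Arg — synonymous.
Nonsynonymous differences: 3 → different protein.

no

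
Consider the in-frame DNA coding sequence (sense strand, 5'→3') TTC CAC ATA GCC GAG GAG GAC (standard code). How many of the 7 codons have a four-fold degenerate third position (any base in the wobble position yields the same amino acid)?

1

Codon 1 TTC (Phe): third position 2-fold.
Codon 2 CAC (His): third position 2-fold.
Codon 3 ATA (Ile): third position 3-fold.
Codon 4 GCC (Ala): third position 4-fold.
Codon 5 GAG (Glu): third position 2-fold.
Codon 6 GAG (Glu): third position 2-fold.
Codon 7 GAC (Asp): third position 2-fold.
Four-fold degenerate third positions: 1.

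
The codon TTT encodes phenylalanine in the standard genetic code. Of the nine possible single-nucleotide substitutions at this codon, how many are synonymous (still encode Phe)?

Position 1: none → 0 synonymous.
Position 2: none → 0 synonymous.
Position 3: TTC → 1 synonymous.
Total: 0 + 0 + 1 = 1.

1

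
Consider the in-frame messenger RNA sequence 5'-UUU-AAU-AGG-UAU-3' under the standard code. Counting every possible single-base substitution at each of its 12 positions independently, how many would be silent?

5

Codon 1 (UUU, Phe): 1 synonymous substitution.
Codon 2 (AAU, Asn): 1 synonymous substitution.
Codon 3 (AGG, Arg): 2 synonymous substitutions.
Codon 4 (UAU, Tyr): 1 synonymous substitution.
Total: 1 + 1 + 2 + 1 = 5.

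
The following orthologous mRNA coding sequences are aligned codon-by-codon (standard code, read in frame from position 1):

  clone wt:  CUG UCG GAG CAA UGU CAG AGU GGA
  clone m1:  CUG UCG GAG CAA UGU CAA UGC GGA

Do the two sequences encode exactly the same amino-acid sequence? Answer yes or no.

Codon 1: CUG Leu / CUG Leu — identical.
Codon 2: UCG Ser / UCG Ser — identical.
Codon 3: GAG Glu / GAG Glu — identical.
Codon 4: CAA Gln / CAA Gln — identical.
Codon 5: UGU Cys / UGU Cys — identical.
Codon 6: CAG Gln / CAA Gln — synonymous.
Codon 7: AGU Ser / UGC Cys — nonsynonymous.
Codon 8: GGA Gly / GGA Gly — identical.
Nonsynonymous differences: 1 → different protein.

no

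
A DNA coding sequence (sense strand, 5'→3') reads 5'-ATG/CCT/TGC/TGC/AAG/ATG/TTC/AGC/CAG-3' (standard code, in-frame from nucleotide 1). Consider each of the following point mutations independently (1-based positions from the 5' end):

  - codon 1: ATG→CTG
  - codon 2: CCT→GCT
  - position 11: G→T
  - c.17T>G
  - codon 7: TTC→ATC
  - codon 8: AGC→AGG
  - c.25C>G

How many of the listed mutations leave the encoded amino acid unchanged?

Codon 1: ATG (Met) → CTG (Leu) — missense.
Codon 2: CCT (Pro) → GCT (Ala) — missense.
Codon 4: TGC (Cys) → TTC (Phe) — missense.
Codon 6: ATG (Met) → AGG (Arg) — missense.
Codon 7: TTC (Phe) → ATC (Ile) — missense.
Codon 8: AGC (Ser) → AGG (Arg) — missense.
Codon 9: CAG (Gln) → GAG (Glu) — missense.
Synonymous: 0 of 7.

0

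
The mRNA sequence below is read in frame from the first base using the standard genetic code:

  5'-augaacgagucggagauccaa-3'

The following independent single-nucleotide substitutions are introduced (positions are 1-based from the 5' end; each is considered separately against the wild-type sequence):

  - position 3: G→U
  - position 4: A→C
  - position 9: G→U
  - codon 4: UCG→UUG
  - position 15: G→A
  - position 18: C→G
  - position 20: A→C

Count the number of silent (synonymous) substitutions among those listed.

Codon 1: AUG (Met) → AUU (Ile) — missense.
Codon 2: AAC (Asn) → CAC (His) — missense.
Codon 3: GAG (Glu) → GAU (Asp) — missense.
Codon 4: UCG (Ser) → UUG (Leu) — missense.
Codon 5: GAG (Glu) → GAA (Glu) — synonymous.
Codon 6: AUC (Ile) → AUG (Met) — missense.
Codon 7: CAA (Gln) → CCA (Pro) — missense.
Synonymous: 1 of 7.

1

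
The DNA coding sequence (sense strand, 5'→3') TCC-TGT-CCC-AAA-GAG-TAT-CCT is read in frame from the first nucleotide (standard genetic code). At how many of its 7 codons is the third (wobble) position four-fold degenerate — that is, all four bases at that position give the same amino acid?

Codon 1 TCC (Ser): third position 4-fold.
Codon 2 TGT (Cys): third position 2-fold.
Codon 3 CCC (Pro): third position 4-fold.
Codon 4 AAA (Lys): third position 2-fold.
Codon 5 GAG (Glu): third position 2-fold.
Codon 6 TAT (Tyr): third position 2-fold.
Codon 7 CCT (Pro): third position 4-fold.
Four-fold degenerate third positions: 3.

3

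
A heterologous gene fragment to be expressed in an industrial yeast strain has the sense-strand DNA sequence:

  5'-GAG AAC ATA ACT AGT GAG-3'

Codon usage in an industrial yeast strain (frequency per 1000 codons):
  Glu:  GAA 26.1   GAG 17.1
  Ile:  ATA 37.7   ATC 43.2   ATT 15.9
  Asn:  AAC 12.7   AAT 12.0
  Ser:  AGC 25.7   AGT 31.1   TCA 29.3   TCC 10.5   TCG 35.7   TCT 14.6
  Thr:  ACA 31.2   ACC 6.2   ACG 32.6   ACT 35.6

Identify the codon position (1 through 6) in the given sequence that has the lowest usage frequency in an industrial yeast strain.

Codon 1 GAG (Glu): 17.1 per 1000.
Codon 2 AAC (Asn): 12.7 per 1000.
Codon 3 ATA (Ile): 37.7 per 1000.
Codon 4 ACT (Thr): 35.6 per 1000.
Codon 5 AGT (Ser): 31.1 per 1000.
Codon 6 GAG (Glu): 17.1 per 1000.
Lowest frequency is 12.7 at codon 2.

2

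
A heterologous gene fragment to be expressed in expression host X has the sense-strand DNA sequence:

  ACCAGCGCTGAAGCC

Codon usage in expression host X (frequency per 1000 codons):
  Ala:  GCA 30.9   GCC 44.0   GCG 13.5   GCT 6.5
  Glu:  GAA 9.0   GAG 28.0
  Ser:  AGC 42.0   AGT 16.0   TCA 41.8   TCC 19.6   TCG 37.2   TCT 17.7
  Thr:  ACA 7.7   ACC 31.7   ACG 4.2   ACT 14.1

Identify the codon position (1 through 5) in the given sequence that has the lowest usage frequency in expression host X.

Codon 1 ACC (Thr): 31.7 per 1000.
Codon 2 AGC (Ser): 42.0 per 1000.
Codon 3 GCT (Ala): 6.5 per 1000.
Codon 4 GAA (Glu): 9.0 per 1000.
Codon 5 GCC (Ala): 44.0 per 1000.
Lowest frequency is 6.5 at codon 3.

3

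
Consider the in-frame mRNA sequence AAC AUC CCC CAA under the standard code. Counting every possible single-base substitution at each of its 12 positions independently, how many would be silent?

7

Codon 1 (AAC, Asn): 1 synonymous substitution.
Codon 2 (AUC, Ile): 2 synonymous substitutions.
Codon 3 (CCC, Pro): 3 synonymous substitutions.
Codon 4 (CAA, Gln): 1 synonymous substitution.
Total: 1 + 2 + 3 + 1 = 7.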